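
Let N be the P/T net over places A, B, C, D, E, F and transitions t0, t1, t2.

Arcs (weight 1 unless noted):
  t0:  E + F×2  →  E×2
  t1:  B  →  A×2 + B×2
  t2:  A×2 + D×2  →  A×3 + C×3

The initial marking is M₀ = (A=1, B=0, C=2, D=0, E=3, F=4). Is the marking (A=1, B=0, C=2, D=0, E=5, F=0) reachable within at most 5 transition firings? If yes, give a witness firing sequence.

YES — reachable via ⟨t0, t0⟩ (2 firings)

step 1: fire t0:  (A=1, B=0, C=2, D=0, E=3, F=4) → (A=1, B=0, C=2, D=0, E=4, F=2)
step 2: fire t0:  (A=1, B=0, C=2, D=0, E=4, F=2) → (A=1, B=0, C=2, D=0, E=5, F=0)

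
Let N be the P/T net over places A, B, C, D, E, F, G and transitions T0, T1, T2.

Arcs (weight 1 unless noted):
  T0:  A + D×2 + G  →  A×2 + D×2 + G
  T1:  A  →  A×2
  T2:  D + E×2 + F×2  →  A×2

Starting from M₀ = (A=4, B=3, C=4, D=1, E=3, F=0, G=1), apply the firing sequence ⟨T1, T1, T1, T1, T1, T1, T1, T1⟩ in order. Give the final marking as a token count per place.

(A=12, B=3, C=4, D=1, E=3, F=0, G=1)

step 1: fire T1:  (A=4, B=3, C=4, D=1, E=3, F=0, G=1) → (A=5, B=3, C=4, D=1, E=3, F=0, G=1)
step 2: fire T1:  (A=5, B=3, C=4, D=1, E=3, F=0, G=1) → (A=6, B=3, C=4, D=1, E=3, F=0, G=1)
step 3: fire T1:  (A=6, B=3, C=4, D=1, E=3, F=0, G=1) → (A=7, B=3, C=4, D=1, E=3, F=0, G=1)
step 4: fire T1:  (A=7, B=3, C=4, D=1, E=3, F=0, G=1) → (A=8, B=3, C=4, D=1, E=3, F=0, G=1)
step 5: fire T1:  (A=8, B=3, C=4, D=1, E=3, F=0, G=1) → (A=9, B=3, C=4, D=1, E=3, F=0, G=1)
step 6: fire T1:  (A=9, B=3, C=4, D=1, E=3, F=0, G=1) → (A=10, B=3, C=4, D=1, E=3, F=0, G=1)
step 7: fire T1:  (A=10, B=3, C=4, D=1, E=3, F=0, G=1) → (A=11, B=3, C=4, D=1, E=3, F=0, G=1)
step 8: fire T1:  (A=11, B=3, C=4, D=1, E=3, F=0, G=1) → (A=12, B=3, C=4, D=1, E=3, F=0, G=1)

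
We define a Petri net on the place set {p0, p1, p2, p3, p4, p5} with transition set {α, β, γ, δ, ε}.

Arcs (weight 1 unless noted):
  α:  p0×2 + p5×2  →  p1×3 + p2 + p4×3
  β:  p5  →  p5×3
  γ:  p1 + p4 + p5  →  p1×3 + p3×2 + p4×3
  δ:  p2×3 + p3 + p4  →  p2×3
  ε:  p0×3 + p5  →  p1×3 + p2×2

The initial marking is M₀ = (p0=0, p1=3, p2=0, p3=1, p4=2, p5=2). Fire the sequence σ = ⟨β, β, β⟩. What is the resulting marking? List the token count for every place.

step 1: fire β:  (p0=0, p1=3, p2=0, p3=1, p4=2, p5=2) → (p0=0, p1=3, p2=0, p3=1, p4=2, p5=4)
step 2: fire β:  (p0=0, p1=3, p2=0, p3=1, p4=2, p5=4) → (p0=0, p1=3, p2=0, p3=1, p4=2, p5=6)
step 3: fire β:  (p0=0, p1=3, p2=0, p3=1, p4=2, p5=6) → (p0=0, p1=3, p2=0, p3=1, p4=2, p5=8)

(p0=0, p1=3, p2=0, p3=1, p4=2, p5=8)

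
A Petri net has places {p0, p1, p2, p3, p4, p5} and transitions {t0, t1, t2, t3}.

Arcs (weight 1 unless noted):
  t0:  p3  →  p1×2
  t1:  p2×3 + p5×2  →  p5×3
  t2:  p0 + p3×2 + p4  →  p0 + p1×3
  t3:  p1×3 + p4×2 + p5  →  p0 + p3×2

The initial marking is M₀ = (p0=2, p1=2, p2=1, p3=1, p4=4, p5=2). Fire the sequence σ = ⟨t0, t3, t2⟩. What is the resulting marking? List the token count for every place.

(p0=3, p1=4, p2=1, p3=0, p4=1, p5=1)

step 1: fire t0:  (p0=2, p1=2, p2=1, p3=1, p4=4, p5=2) → (p0=2, p1=4, p2=1, p3=0, p4=4, p5=2)
step 2: fire t3:  (p0=2, p1=4, p2=1, p3=0, p4=4, p5=2) → (p0=3, p1=1, p2=1, p3=2, p4=2, p5=1)
step 3: fire t2:  (p0=3, p1=1, p2=1, p3=2, p4=2, p5=1) → (p0=3, p1=4, p2=1, p3=0, p4=1, p5=1)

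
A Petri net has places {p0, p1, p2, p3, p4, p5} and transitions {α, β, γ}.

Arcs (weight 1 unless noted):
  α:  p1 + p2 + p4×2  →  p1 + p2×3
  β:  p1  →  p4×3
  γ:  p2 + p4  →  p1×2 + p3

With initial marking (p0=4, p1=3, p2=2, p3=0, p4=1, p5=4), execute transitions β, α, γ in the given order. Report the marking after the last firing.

step 1: fire β:  (p0=4, p1=3, p2=2, p3=0, p4=1, p5=4) → (p0=4, p1=2, p2=2, p3=0, p4=4, p5=4)
step 2: fire α:  (p0=4, p1=2, p2=2, p3=0, p4=4, p5=4) → (p0=4, p1=2, p2=4, p3=0, p4=2, p5=4)
step 3: fire γ:  (p0=4, p1=2, p2=4, p3=0, p4=2, p5=4) → (p0=4, p1=4, p2=3, p3=1, p4=1, p5=4)

(p0=4, p1=4, p2=3, p3=1, p4=1, p5=4)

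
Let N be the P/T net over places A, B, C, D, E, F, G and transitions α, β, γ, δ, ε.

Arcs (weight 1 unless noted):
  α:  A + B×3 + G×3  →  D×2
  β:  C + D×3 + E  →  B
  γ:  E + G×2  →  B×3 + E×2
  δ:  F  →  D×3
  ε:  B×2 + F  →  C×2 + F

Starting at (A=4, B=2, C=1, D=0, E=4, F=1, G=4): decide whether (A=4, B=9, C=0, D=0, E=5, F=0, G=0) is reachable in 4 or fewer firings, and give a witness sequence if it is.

step 1: fire γ:  (A=4, B=2, C=1, D=0, E=4, F=1, G=4) → (A=4, B=5, C=1, D=0, E=5, F=1, G=2)
step 2: fire γ:  (A=4, B=5, C=1, D=0, E=5, F=1, G=2) → (A=4, B=8, C=1, D=0, E=6, F=1, G=0)
step 3: fire δ:  (A=4, B=8, C=1, D=0, E=6, F=1, G=0) → (A=4, B=8, C=1, D=3, E=6, F=0, G=0)
step 4: fire β:  (A=4, B=8, C=1, D=3, E=6, F=0, G=0) → (A=4, B=9, C=0, D=0, E=5, F=0, G=0)

YES — reachable via ⟨γ, γ, δ, β⟩ (4 firings)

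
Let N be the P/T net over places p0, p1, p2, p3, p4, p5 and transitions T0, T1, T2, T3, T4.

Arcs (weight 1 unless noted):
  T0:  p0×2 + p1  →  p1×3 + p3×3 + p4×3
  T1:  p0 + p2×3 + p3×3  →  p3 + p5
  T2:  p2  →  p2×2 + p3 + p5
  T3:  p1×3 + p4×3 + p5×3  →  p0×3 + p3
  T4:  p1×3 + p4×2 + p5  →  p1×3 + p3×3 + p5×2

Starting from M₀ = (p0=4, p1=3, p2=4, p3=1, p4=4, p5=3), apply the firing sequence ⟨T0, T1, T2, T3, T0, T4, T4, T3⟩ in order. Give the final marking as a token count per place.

step 1: fire T0:  (p0=4, p1=3, p2=4, p3=1, p4=4, p5=3) → (p0=2, p1=5, p2=4, p3=4, p4=7, p5=3)
step 2: fire T1:  (p0=2, p1=5, p2=4, p3=4, p4=7, p5=3) → (p0=1, p1=5, p2=1, p3=2, p4=7, p5=4)
step 3: fire T2:  (p0=1, p1=5, p2=1, p3=2, p4=7, p5=4) → (p0=1, p1=5, p2=2, p3=3, p4=7, p5=5)
step 4: fire T3:  (p0=1, p1=5, p2=2, p3=3, p4=7, p5=5) → (p0=4, p1=2, p2=2, p3=4, p4=4, p5=2)
step 5: fire T0:  (p0=4, p1=2, p2=2, p3=4, p4=4, p5=2) → (p0=2, p1=4, p2=2, p3=7, p4=7, p5=2)
step 6: fire T4:  (p0=2, p1=4, p2=2, p3=7, p4=7, p5=2) → (p0=2, p1=4, p2=2, p3=10, p4=5, p5=3)
step 7: fire T4:  (p0=2, p1=4, p2=2, p3=10, p4=5, p5=3) → (p0=2, p1=4, p2=2, p3=13, p4=3, p5=4)
step 8: fire T3:  (p0=2, p1=4, p2=2, p3=13, p4=3, p5=4) → (p0=5, p1=1, p2=2, p3=14, p4=0, p5=1)

(p0=5, p1=1, p2=2, p3=14, p4=0, p5=1)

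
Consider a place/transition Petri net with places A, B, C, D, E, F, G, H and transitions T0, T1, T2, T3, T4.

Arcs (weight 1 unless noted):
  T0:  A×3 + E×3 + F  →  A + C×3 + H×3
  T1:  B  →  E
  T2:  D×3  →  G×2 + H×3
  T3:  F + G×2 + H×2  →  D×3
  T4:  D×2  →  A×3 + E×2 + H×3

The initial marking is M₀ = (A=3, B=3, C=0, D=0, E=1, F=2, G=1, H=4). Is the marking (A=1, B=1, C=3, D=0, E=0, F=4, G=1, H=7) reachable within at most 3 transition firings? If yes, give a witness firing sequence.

depth 0: 1 marking
depth 1: 2 markings reached so far
depth 2: 3 markings reached so far
depth 3: 5 markings reached so far
target is not among the 5 markings reachable within 3 steps

NO — not reachable within 3 firings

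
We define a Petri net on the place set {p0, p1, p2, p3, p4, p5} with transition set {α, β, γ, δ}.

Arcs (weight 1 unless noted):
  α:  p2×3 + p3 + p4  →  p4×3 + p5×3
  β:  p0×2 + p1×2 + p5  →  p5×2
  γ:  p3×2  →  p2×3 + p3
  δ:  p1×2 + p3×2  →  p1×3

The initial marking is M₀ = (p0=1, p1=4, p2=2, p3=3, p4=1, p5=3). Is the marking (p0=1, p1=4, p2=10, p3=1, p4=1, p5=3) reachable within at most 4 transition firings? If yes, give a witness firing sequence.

NO — not reachable within 4 firings

depth 0: 1 marking
depth 1: 3 markings reached so far
depth 2: 6 markings reached so far
depth 3: 7 markings reached so far
depth 4: 7 markings reached so far
(frontier empty at depth 4; search complete)
target is not among the 7 markings reachable within 4 steps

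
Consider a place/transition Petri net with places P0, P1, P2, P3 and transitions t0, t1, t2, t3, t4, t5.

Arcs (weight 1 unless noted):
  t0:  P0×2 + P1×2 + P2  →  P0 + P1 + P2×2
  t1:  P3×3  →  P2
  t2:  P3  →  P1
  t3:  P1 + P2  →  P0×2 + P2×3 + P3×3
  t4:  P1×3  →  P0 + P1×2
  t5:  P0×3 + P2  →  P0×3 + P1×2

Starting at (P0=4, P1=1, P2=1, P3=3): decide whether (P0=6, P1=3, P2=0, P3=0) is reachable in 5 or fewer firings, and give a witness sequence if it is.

YES — reachable via ⟨t1, t5, t4, t5, t4⟩ (5 firings)

step 1: fire t1:  (P0=4, P1=1, P2=1, P3=3) → (P0=4, P1=1, P2=2, P3=0)
step 2: fire t5:  (P0=4, P1=1, P2=2, P3=0) → (P0=4, P1=3, P2=1, P3=0)
step 3: fire t4:  (P0=4, P1=3, P2=1, P3=0) → (P0=5, P1=2, P2=1, P3=0)
step 4: fire t5:  (P0=5, P1=2, P2=1, P3=0) → (P0=5, P1=4, P2=0, P3=0)
step 5: fire t4:  (P0=5, P1=4, P2=0, P3=0) → (P0=6, P1=3, P2=0, P3=0)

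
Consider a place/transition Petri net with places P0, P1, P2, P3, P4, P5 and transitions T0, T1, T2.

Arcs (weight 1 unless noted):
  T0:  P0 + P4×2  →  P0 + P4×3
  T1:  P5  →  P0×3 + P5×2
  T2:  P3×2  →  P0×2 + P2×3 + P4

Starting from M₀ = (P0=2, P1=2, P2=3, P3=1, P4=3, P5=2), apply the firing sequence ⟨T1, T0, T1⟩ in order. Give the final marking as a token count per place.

step 1: fire T1:  (P0=2, P1=2, P2=3, P3=1, P4=3, P5=2) → (P0=5, P1=2, P2=3, P3=1, P4=3, P5=3)
step 2: fire T0:  (P0=5, P1=2, P2=3, P3=1, P4=3, P5=3) → (P0=5, P1=2, P2=3, P3=1, P4=4, P5=3)
step 3: fire T1:  (P0=5, P1=2, P2=3, P3=1, P4=4, P5=3) → (P0=8, P1=2, P2=3, P3=1, P4=4, P5=4)

(P0=8, P1=2, P2=3, P3=1, P4=4, P5=4)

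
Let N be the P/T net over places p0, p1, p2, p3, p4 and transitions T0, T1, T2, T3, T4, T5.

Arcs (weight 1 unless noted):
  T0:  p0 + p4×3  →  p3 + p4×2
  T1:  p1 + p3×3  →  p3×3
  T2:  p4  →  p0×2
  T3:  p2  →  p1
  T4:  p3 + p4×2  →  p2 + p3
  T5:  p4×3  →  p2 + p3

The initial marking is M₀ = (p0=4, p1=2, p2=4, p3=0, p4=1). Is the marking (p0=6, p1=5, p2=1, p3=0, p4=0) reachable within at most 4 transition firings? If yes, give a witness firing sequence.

YES — reachable via ⟨T2, T3, T3, T3⟩ (4 firings)

step 1: fire T2:  (p0=4, p1=2, p2=4, p3=0, p4=1) → (p0=6, p1=2, p2=4, p3=0, p4=0)
step 2: fire T3:  (p0=6, p1=2, p2=4, p3=0, p4=0) → (p0=6, p1=3, p2=3, p3=0, p4=0)
step 3: fire T3:  (p0=6, p1=3, p2=3, p3=0, p4=0) → (p0=6, p1=4, p2=2, p3=0, p4=0)
step 4: fire T3:  (p0=6, p1=4, p2=2, p3=0, p4=0) → (p0=6, p1=5, p2=1, p3=0, p4=0)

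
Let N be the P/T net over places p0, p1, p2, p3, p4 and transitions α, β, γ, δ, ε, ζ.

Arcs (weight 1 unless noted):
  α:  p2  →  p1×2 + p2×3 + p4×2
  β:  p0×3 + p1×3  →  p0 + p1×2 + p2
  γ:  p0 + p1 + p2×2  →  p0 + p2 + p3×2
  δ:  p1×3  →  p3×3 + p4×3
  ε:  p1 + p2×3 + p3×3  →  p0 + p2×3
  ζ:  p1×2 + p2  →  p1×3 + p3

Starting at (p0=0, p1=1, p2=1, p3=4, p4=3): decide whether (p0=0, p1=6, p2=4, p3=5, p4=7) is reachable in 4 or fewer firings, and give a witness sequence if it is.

YES — reachable via ⟨α, α, ζ⟩ (3 firings)

step 1: fire α:  (p0=0, p1=1, p2=1, p3=4, p4=3) → (p0=0, p1=3, p2=3, p3=4, p4=5)
step 2: fire α:  (p0=0, p1=3, p2=3, p3=4, p4=5) → (p0=0, p1=5, p2=5, p3=4, p4=7)
step 3: fire ζ:  (p0=0, p1=5, p2=5, p3=4, p4=7) → (p0=0, p1=6, p2=4, p3=5, p4=7)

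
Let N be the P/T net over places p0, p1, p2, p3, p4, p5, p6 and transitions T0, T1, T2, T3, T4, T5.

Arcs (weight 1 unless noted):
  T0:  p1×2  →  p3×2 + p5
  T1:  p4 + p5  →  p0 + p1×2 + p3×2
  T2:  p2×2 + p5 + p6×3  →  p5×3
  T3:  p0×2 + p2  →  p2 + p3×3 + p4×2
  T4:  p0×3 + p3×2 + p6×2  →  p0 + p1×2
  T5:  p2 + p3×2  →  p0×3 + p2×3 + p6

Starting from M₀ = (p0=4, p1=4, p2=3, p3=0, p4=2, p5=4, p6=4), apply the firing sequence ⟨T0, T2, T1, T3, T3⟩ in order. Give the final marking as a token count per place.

(p0=1, p1=4, p2=1, p3=10, p4=5, p5=6, p6=1)

step 1: fire T0:  (p0=4, p1=4, p2=3, p3=0, p4=2, p5=4, p6=4) → (p0=4, p1=2, p2=3, p3=2, p4=2, p5=5, p6=4)
step 2: fire T2:  (p0=4, p1=2, p2=3, p3=2, p4=2, p5=5, p6=4) → (p0=4, p1=2, p2=1, p3=2, p4=2, p5=7, p6=1)
step 3: fire T1:  (p0=4, p1=2, p2=1, p3=2, p4=2, p5=7, p6=1) → (p0=5, p1=4, p2=1, p3=4, p4=1, p5=6, p6=1)
step 4: fire T3:  (p0=5, p1=4, p2=1, p3=4, p4=1, p5=6, p6=1) → (p0=3, p1=4, p2=1, p3=7, p4=3, p5=6, p6=1)
step 5: fire T3:  (p0=3, p1=4, p2=1, p3=7, p4=3, p5=6, p6=1) → (p0=1, p1=4, p2=1, p3=10, p4=5, p5=6, p6=1)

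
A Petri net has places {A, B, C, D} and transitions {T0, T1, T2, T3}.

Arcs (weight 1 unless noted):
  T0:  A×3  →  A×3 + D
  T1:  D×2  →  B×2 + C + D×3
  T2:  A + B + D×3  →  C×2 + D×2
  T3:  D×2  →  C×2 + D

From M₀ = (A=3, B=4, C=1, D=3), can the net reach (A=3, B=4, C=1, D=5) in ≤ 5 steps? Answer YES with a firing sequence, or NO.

step 1: fire T0:  (A=3, B=4, C=1, D=3) → (A=3, B=4, C=1, D=4)
step 2: fire T0:  (A=3, B=4, C=1, D=4) → (A=3, B=4, C=1, D=5)

YES — reachable via ⟨T0, T0⟩ (2 firings)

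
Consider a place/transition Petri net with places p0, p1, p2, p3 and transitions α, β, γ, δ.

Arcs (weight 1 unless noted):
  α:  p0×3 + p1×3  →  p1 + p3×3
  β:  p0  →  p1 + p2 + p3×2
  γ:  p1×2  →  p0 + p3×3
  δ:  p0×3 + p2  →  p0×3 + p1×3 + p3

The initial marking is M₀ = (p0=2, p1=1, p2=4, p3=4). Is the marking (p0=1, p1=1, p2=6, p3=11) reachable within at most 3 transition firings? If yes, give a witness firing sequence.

step 1: fire β:  (p0=2, p1=1, p2=4, p3=4) → (p0=1, p1=2, p2=5, p3=6)
step 2: fire β:  (p0=1, p1=2, p2=5, p3=6) → (p0=0, p1=3, p2=6, p3=8)
step 3: fire γ:  (p0=0, p1=3, p2=6, p3=8) → (p0=1, p1=1, p2=6, p3=11)

YES — reachable via ⟨β, β, γ⟩ (3 firings)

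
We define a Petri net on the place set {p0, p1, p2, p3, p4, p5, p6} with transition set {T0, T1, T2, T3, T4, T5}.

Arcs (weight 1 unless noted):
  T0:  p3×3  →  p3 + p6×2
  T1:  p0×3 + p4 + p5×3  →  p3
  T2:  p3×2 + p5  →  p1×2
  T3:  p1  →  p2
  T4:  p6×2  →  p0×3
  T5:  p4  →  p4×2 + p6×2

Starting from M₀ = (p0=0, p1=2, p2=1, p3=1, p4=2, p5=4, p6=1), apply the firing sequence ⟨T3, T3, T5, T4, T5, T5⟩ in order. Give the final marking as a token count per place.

(p0=3, p1=0, p2=3, p3=1, p4=5, p5=4, p6=5)

step 1: fire T3:  (p0=0, p1=2, p2=1, p3=1, p4=2, p5=4, p6=1) → (p0=0, p1=1, p2=2, p3=1, p4=2, p5=4, p6=1)
step 2: fire T3:  (p0=0, p1=1, p2=2, p3=1, p4=2, p5=4, p6=1) → (p0=0, p1=0, p2=3, p3=1, p4=2, p5=4, p6=1)
step 3: fire T5:  (p0=0, p1=0, p2=3, p3=1, p4=2, p5=4, p6=1) → (p0=0, p1=0, p2=3, p3=1, p4=3, p5=4, p6=3)
step 4: fire T4:  (p0=0, p1=0, p2=3, p3=1, p4=3, p5=4, p6=3) → (p0=3, p1=0, p2=3, p3=1, p4=3, p5=4, p6=1)
step 5: fire T5:  (p0=3, p1=0, p2=3, p3=1, p4=3, p5=4, p6=1) → (p0=3, p1=0, p2=3, p3=1, p4=4, p5=4, p6=3)
step 6: fire T5:  (p0=3, p1=0, p2=3, p3=1, p4=4, p5=4, p6=3) → (p0=3, p1=0, p2=3, p3=1, p4=5, p5=4, p6=5)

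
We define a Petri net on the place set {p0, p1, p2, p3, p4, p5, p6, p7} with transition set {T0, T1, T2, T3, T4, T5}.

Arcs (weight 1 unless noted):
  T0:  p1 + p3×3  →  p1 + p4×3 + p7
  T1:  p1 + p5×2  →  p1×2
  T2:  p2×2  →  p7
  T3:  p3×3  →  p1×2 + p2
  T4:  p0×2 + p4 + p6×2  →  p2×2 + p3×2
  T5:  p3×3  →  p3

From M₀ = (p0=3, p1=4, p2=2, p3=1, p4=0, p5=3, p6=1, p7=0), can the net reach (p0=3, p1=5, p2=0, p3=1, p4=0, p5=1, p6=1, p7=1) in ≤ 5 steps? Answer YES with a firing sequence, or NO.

step 1: fire T1:  (p0=3, p1=4, p2=2, p3=1, p4=0, p5=3, p6=1, p7=0) → (p0=3, p1=5, p2=2, p3=1, p4=0, p5=1, p6=1, p7=0)
step 2: fire T2:  (p0=3, p1=5, p2=2, p3=1, p4=0, p5=1, p6=1, p7=0) → (p0=3, p1=5, p2=0, p3=1, p4=0, p5=1, p6=1, p7=1)

YES — reachable via ⟨T1, T2⟩ (2 firings)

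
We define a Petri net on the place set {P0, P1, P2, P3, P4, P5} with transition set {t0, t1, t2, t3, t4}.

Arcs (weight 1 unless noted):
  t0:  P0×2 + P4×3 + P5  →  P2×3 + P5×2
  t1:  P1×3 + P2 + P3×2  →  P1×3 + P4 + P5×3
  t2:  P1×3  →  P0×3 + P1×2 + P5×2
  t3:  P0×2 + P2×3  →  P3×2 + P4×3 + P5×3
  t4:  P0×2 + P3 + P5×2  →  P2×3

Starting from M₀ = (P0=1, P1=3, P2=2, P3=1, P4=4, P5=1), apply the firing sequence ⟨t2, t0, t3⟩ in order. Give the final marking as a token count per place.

step 1: fire t2:  (P0=1, P1=3, P2=2, P3=1, P4=4, P5=1) → (P0=4, P1=2, P2=2, P3=1, P4=4, P5=3)
step 2: fire t0:  (P0=4, P1=2, P2=2, P3=1, P4=4, P5=3) → (P0=2, P1=2, P2=5, P3=1, P4=1, P5=4)
step 3: fire t3:  (P0=2, P1=2, P2=5, P3=1, P4=1, P5=4) → (P0=0, P1=2, P2=2, P3=3, P4=4, P5=7)

(P0=0, P1=2, P2=2, P3=3, P4=4, P5=7)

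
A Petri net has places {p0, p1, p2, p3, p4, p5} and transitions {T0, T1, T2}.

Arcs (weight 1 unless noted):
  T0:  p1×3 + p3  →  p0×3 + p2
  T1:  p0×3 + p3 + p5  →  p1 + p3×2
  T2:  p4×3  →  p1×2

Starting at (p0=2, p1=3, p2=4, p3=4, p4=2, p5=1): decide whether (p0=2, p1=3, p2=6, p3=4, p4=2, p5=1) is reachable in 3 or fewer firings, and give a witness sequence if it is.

depth 0: 1 marking
depth 1: 2 markings reached so far
depth 2: 3 markings reached so far
depth 3: 3 markings reached so far
(frontier empty at depth 3; search complete)
target is not among the 3 markings reachable within 3 steps

NO — not reachable within 3 firings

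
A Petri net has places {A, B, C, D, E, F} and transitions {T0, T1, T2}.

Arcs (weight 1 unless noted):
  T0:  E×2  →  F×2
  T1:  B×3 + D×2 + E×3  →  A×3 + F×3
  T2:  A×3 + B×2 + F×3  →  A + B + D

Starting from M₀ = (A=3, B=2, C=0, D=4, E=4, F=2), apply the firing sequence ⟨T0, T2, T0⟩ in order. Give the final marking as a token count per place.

step 1: fire T0:  (A=3, B=2, C=0, D=4, E=4, F=2) → (A=3, B=2, C=0, D=4, E=2, F=4)
step 2: fire T2:  (A=3, B=2, C=0, D=4, E=2, F=4) → (A=1, B=1, C=0, D=5, E=2, F=1)
step 3: fire T0:  (A=1, B=1, C=0, D=5, E=2, F=1) → (A=1, B=1, C=0, D=5, E=0, F=3)

(A=1, B=1, C=0, D=5, E=0, F=3)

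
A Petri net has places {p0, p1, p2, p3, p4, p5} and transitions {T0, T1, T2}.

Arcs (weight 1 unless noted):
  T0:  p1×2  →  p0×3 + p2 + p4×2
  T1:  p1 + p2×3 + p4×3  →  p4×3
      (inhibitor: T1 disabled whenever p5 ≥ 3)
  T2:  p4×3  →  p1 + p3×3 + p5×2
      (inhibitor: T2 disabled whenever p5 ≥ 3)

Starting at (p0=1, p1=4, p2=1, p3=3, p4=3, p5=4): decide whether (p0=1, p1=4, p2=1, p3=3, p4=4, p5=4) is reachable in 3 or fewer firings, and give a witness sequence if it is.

depth 0: 1 marking
depth 1: 2 markings reached so far
depth 2: 3 markings reached so far
depth 3: 3 markings reached so far
(frontier empty at depth 3; search complete)
target is not among the 3 markings reachable within 3 steps

NO — not reachable within 3 firings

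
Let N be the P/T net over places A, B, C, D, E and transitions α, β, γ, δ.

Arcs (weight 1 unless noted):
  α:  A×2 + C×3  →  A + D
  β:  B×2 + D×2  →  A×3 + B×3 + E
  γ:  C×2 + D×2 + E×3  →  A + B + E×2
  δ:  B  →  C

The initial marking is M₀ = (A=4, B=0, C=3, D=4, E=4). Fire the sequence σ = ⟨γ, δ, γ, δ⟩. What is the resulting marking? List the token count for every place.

(A=6, B=0, C=1, D=0, E=2)

step 1: fire γ:  (A=4, B=0, C=3, D=4, E=4) → (A=5, B=1, C=1, D=2, E=3)
step 2: fire δ:  (A=5, B=1, C=1, D=2, E=3) → (A=5, B=0, C=2, D=2, E=3)
step 3: fire γ:  (A=5, B=0, C=2, D=2, E=3) → (A=6, B=1, C=0, D=0, E=2)
step 4: fire δ:  (A=6, B=1, C=0, D=0, E=2) → (A=6, B=0, C=1, D=0, E=2)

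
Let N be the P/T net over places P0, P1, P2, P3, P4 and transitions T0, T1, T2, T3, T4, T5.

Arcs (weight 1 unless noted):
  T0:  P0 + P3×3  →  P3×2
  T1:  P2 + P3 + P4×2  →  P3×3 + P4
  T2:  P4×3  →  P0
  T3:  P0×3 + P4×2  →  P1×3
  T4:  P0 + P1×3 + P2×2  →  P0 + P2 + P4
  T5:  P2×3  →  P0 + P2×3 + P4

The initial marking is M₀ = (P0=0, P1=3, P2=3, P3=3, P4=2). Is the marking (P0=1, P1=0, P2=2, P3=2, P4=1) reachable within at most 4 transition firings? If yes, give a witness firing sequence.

YES — reachable via ⟨T5, T0, T2, T4⟩ (4 firings)

step 1: fire T5:  (P0=0, P1=3, P2=3, P3=3, P4=2) → (P0=1, P1=3, P2=3, P3=3, P4=3)
step 2: fire T0:  (P0=1, P1=3, P2=3, P3=3, P4=3) → (P0=0, P1=3, P2=3, P3=2, P4=3)
step 3: fire T2:  (P0=0, P1=3, P2=3, P3=2, P4=3) → (P0=1, P1=3, P2=3, P3=2, P4=0)
step 4: fire T4:  (P0=1, P1=3, P2=3, P3=2, P4=0) → (P0=1, P1=0, P2=2, P3=2, P4=1)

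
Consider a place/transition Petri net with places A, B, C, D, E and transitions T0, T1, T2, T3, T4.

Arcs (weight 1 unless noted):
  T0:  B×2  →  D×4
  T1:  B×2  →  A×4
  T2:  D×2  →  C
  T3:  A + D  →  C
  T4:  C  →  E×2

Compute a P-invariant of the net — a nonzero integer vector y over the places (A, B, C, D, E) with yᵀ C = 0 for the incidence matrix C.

Incidence matrix C (rows=places, cols=transitions):
       T0   T1   T2   T3   T4
    A   0    4    0   -1    0
    B  -2   -2    0    0    0
    C   0    0    1    1   -1
    D   4    0   -2   -1    0
    E   0    0    0    0    2

Candidate y = [1, 2, 2, 1, 1]; check y·C column-wise:
  col T0: 1·0 + 2·-2 + 2·0 + 1·4 + 1·0 = 0
  col T1: 1·4 + 2·-2 + 2·0 + 1·0 + 1·0 = 0
  col T2: 1·0 + 2·0 + 2·1 + 1·-2 + 1·0 = 0
  col T3: 1·-1 + 2·0 + 2·1 + 1·-1 + 1·0 = 0
  col T4: 1·0 + 2·0 + 2·-1 + 1·0 + 1·2 = 0

y = (A:1, B:2, C:2, D:1, E:1)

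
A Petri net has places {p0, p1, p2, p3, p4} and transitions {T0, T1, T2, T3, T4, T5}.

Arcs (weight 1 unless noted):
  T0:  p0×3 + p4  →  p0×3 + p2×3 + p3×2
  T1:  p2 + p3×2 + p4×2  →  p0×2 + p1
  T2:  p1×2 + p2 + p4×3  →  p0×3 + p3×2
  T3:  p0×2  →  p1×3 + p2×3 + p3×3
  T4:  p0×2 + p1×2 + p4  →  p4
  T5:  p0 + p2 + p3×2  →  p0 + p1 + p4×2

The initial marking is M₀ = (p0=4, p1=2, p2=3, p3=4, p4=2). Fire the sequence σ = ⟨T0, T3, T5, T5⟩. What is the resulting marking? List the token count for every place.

(p0=2, p1=7, p2=7, p3=5, p4=5)

step 1: fire T0:  (p0=4, p1=2, p2=3, p3=4, p4=2) → (p0=4, p1=2, p2=6, p3=6, p4=1)
step 2: fire T3:  (p0=4, p1=2, p2=6, p3=6, p4=1) → (p0=2, p1=5, p2=9, p3=9, p4=1)
step 3: fire T5:  (p0=2, p1=5, p2=9, p3=9, p4=1) → (p0=2, p1=6, p2=8, p3=7, p4=3)
step 4: fire T5:  (p0=2, p1=6, p2=8, p3=7, p4=3) → (p0=2, p1=7, p2=7, p3=5, p4=5)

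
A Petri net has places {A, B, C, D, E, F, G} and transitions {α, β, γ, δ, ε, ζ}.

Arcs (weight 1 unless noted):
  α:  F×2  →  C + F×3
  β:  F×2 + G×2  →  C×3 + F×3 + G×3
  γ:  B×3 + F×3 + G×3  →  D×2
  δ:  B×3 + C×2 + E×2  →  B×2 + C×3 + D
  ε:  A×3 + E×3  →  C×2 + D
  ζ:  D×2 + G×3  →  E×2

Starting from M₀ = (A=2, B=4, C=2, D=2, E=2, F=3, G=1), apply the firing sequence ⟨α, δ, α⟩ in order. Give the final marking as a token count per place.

step 1: fire α:  (A=2, B=4, C=2, D=2, E=2, F=3, G=1) → (A=2, B=4, C=3, D=2, E=2, F=4, G=1)
step 2: fire δ:  (A=2, B=4, C=3, D=2, E=2, F=4, G=1) → (A=2, B=3, C=4, D=3, E=0, F=4, G=1)
step 3: fire α:  (A=2, B=3, C=4, D=3, E=0, F=4, G=1) → (A=2, B=3, C=5, D=3, E=0, F=5, G=1)

(A=2, B=3, C=5, D=3, E=0, F=5, G=1)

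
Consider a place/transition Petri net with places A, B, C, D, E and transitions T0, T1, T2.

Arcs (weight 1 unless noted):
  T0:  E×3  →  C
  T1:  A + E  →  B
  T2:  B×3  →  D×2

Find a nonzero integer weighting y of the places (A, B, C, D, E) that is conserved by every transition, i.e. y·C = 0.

Incidence matrix C (rows=places, cols=transitions):
       T0   T1   T2
    A   0   -1    0
    B   0    1   -3
    C   1    0    0
    D   0    0    2
    E  -3   -1    0

Candidate y = [2, 2, 0, 3, 0]; check y·C column-wise:
  col T0: 2·0 + 2·0 + 0·1 + 3·0 + 0·-3 = 0
  col T1: 2·-1 + 2·1 + 3·0 + 0·-1 = 0
  col T2: 2·0 + 2·-3 + 3·2 = 0

y = (A:2, B:2, C:0, D:3, E:0)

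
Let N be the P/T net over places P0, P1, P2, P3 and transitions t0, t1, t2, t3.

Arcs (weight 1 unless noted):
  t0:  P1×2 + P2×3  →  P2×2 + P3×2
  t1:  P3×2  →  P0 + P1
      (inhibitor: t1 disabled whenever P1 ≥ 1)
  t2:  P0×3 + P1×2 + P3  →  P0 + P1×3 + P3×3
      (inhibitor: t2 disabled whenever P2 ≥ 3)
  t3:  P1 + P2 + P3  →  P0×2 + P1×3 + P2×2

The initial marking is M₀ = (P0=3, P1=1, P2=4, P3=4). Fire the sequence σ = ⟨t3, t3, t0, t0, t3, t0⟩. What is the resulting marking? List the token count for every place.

step 1: fire t3:  (P0=3, P1=1, P2=4, P3=4) → (P0=5, P1=3, P2=5, P3=3)
step 2: fire t3:  (P0=5, P1=3, P2=5, P3=3) → (P0=7, P1=5, P2=6, P3=2)
step 3: fire t0:  (P0=7, P1=5, P2=6, P3=2) → (P0=7, P1=3, P2=5, P3=4)
step 4: fire t0:  (P0=7, P1=3, P2=5, P3=4) → (P0=7, P1=1, P2=4, P3=6)
step 5: fire t3:  (P0=7, P1=1, P2=4, P3=6) → (P0=9, P1=3, P2=5, P3=5)
step 6: fire t0:  (P0=9, P1=3, P2=5, P3=5) → (P0=9, P1=1, P2=4, P3=7)

(P0=9, P1=1, P2=4, P3=7)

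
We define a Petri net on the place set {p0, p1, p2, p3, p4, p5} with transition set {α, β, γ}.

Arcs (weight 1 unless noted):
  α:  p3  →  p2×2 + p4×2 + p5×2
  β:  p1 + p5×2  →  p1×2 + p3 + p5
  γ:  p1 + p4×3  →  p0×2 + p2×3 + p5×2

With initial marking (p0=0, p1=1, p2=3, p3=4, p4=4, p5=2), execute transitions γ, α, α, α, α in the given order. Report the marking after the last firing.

(p0=2, p1=0, p2=14, p3=0, p4=9, p5=12)

step 1: fire γ:  (p0=0, p1=1, p2=3, p3=4, p4=4, p5=2) → (p0=2, p1=0, p2=6, p3=4, p4=1, p5=4)
step 2: fire α:  (p0=2, p1=0, p2=6, p3=4, p4=1, p5=4) → (p0=2, p1=0, p2=8, p3=3, p4=3, p5=6)
step 3: fire α:  (p0=2, p1=0, p2=8, p3=3, p4=3, p5=6) → (p0=2, p1=0, p2=10, p3=2, p4=5, p5=8)
step 4: fire α:  (p0=2, p1=0, p2=10, p3=2, p4=5, p5=8) → (p0=2, p1=0, p2=12, p3=1, p4=7, p5=10)
step 5: fire α:  (p0=2, p1=0, p2=12, p3=1, p4=7, p5=10) → (p0=2, p1=0, p2=14, p3=0, p4=9, p5=12)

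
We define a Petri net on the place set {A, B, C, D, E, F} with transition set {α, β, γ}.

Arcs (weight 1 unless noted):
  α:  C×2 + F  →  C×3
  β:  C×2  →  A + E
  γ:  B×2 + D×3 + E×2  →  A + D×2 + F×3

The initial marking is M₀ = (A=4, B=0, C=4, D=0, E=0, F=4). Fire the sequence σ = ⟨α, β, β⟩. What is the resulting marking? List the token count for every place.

(A=6, B=0, C=1, D=0, E=2, F=3)

step 1: fire α:  (A=4, B=0, C=4, D=0, E=0, F=4) → (A=4, B=0, C=5, D=0, E=0, F=3)
step 2: fire β:  (A=4, B=0, C=5, D=0, E=0, F=3) → (A=5, B=0, C=3, D=0, E=1, F=3)
step 3: fire β:  (A=5, B=0, C=3, D=0, E=1, F=3) → (A=6, B=0, C=1, D=0, E=2, F=3)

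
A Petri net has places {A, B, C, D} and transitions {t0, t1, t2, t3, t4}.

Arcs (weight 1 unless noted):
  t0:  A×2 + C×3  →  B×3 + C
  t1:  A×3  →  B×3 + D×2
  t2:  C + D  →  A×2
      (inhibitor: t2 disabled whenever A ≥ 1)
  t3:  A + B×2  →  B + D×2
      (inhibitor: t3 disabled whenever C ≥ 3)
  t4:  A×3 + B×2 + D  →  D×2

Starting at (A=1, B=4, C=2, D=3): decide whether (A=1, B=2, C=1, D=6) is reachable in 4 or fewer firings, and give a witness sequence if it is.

step 1: fire t3:  (A=1, B=4, C=2, D=3) → (A=0, B=3, C=2, D=5)
step 2: fire t2:  (A=0, B=3, C=2, D=5) → (A=2, B=3, C=1, D=4)
step 3: fire t3:  (A=2, B=3, C=1, D=4) → (A=1, B=2, C=1, D=6)

YES — reachable via ⟨t3, t2, t3⟩ (3 firings)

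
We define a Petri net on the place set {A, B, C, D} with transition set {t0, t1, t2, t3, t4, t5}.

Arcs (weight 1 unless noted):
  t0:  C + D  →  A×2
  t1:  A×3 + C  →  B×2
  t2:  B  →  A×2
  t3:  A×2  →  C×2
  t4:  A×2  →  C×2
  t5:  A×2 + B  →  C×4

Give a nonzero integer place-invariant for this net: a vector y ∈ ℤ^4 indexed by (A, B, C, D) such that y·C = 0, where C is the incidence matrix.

Incidence matrix C (rows=places, cols=transitions):
       t0   t1   t2   t3   t4   t5
    A   2   -3    2   -2   -2   -2
    B   0    2   -1    0    0   -1
    C  -1   -1    0    2    2    4
    D  -1    0    0    0    0    0

Candidate y = [1, 2, 1, 1]; check y·C column-wise:
  col t0: 1·2 + 2·0 + 1·-1 + 1·-1 = 0
  col t1: 1·-3 + 2·2 + 1·-1 + 1·0 = 0
  col t2: 1·2 + 2·-1 + 1·0 + 1·0 = 0
  col t3: 1·-2 + 2·0 + 1·2 + 1·0 = 0
  col t4: 1·-2 + 2·0 + 1·2 + 1·0 = 0
  col t5: 1·-2 + 2·-1 + 1·4 + 1·0 = 0

y = (A:1, B:2, C:1, D:1)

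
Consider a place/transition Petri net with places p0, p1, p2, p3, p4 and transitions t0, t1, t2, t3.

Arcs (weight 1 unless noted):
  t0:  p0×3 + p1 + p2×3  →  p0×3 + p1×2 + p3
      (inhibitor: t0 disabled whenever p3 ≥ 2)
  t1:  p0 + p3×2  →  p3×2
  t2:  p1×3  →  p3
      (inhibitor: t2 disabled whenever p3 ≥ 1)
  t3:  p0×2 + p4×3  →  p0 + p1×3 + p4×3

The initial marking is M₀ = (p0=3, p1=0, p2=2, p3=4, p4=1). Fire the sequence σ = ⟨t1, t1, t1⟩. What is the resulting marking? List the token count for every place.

(p0=0, p1=0, p2=2, p3=4, p4=1)

step 1: fire t1:  (p0=3, p1=0, p2=2, p3=4, p4=1) → (p0=2, p1=0, p2=2, p3=4, p4=1)
step 2: fire t1:  (p0=2, p1=0, p2=2, p3=4, p4=1) → (p0=1, p1=0, p2=2, p3=4, p4=1)
step 3: fire t1:  (p0=1, p1=0, p2=2, p3=4, p4=1) → (p0=0, p1=0, p2=2, p3=4, p4=1)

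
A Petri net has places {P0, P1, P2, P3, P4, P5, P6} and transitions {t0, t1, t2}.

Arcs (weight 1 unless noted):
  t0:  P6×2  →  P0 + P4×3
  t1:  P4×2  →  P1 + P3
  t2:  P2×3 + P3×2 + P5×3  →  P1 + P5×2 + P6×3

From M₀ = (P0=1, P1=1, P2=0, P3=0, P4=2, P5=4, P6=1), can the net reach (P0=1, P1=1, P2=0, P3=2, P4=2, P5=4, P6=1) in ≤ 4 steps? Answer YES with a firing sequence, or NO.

depth 0: 1 marking
depth 1: 2 markings reached so far
depth 2: 2 markings reached so far
(frontier empty at depth 2; search complete)
target is not among the 2 markings reachable within 4 steps

NO — not reachable within 4 firings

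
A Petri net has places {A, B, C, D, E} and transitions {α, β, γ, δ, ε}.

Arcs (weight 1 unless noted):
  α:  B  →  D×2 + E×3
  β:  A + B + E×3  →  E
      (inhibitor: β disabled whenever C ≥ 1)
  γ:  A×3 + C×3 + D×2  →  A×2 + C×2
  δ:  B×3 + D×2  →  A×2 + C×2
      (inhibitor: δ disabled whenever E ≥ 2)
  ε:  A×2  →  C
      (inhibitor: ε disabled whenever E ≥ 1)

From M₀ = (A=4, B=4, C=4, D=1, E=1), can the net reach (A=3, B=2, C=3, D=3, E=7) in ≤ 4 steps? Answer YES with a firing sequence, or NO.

step 1: fire α:  (A=4, B=4, C=4, D=1, E=1) → (A=4, B=3, C=4, D=3, E=4)
step 2: fire α:  (A=4, B=3, C=4, D=3, E=4) → (A=4, B=2, C=4, D=5, E=7)
step 3: fire γ:  (A=4, B=2, C=4, D=5, E=7) → (A=3, B=2, C=3, D=3, E=7)

YES — reachable via ⟨α, α, γ⟩ (3 firings)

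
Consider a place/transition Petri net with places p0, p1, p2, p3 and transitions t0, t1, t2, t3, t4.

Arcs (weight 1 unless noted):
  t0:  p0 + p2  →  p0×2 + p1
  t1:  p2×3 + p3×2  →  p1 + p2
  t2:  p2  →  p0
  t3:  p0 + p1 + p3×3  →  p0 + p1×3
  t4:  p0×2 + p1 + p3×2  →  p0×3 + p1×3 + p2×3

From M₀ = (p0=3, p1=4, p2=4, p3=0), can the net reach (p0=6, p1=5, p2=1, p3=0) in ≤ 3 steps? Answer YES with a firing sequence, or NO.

YES — reachable via ⟨t0, t2, t2⟩ (3 firings)

step 1: fire t0:  (p0=3, p1=4, p2=4, p3=0) → (p0=4, p1=5, p2=3, p3=0)
step 2: fire t2:  (p0=4, p1=5, p2=3, p3=0) → (p0=5, p1=5, p2=2, p3=0)
step 3: fire t2:  (p0=5, p1=5, p2=2, p3=0) → (p0=6, p1=5, p2=1, p3=0)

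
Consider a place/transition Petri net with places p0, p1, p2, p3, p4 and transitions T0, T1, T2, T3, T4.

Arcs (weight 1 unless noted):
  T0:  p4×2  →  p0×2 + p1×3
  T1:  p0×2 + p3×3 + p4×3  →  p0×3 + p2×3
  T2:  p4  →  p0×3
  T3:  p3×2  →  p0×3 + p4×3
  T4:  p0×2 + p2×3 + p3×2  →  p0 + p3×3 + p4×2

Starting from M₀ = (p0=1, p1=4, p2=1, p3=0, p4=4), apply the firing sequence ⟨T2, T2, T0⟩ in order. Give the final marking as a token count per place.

step 1: fire T2:  (p0=1, p1=4, p2=1, p3=0, p4=4) → (p0=4, p1=4, p2=1, p3=0, p4=3)
step 2: fire T2:  (p0=4, p1=4, p2=1, p3=0, p4=3) → (p0=7, p1=4, p2=1, p3=0, p4=2)
step 3: fire T0:  (p0=7, p1=4, p2=1, p3=0, p4=2) → (p0=9, p1=7, p2=1, p3=0, p4=0)

(p0=9, p1=7, p2=1, p3=0, p4=0)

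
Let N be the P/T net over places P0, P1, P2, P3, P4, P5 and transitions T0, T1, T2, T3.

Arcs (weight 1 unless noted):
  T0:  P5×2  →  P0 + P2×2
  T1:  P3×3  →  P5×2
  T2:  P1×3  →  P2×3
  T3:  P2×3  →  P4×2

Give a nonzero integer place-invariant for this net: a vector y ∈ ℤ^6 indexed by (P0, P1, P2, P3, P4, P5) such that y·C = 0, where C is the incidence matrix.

Incidence matrix C (rows=places, cols=transitions):
       T0   T1   T2   T3
   P0   1    0    0    0
   P1   0    0   -3    0
   P2   2    0    3   -3
   P3   0   -3    0    0
   P4   0    0    0    2
   P5  -2    2    0    0

Candidate y = [4, -2, -2, 0, -3, 0]; check y·C column-wise:
  col T0: 4·1 + -2·0 + -2·2 + -3·0 + 0·-2 = 0
  col T1: 4·0 + -2·0 + -2·0 + 0·-3 + -3·0 + 0·2 = 0
  col T2: 4·0 + -2·-3 + -2·3 + -3·0 = 0
  col T3: 4·0 + -2·0 + -2·-3 + -3·2 = 0

y = (P0:4, P1:-2, P2:-2, P3:0, P4:-3, P5:0)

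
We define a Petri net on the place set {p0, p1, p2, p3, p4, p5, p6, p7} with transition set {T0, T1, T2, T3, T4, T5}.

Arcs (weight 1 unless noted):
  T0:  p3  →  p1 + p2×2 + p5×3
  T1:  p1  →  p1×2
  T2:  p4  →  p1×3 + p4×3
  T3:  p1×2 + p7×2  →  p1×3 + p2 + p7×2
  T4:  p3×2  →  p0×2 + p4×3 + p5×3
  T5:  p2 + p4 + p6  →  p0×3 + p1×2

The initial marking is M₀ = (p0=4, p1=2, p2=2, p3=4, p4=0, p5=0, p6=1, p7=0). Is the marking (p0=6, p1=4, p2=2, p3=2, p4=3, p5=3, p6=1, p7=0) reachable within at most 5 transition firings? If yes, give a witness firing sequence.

step 1: fire T1:  (p0=4, p1=2, p2=2, p3=4, p4=0, p5=0, p6=1, p7=0) → (p0=4, p1=3, p2=2, p3=4, p4=0, p5=0, p6=1, p7=0)
step 2: fire T1:  (p0=4, p1=3, p2=2, p3=4, p4=0, p5=0, p6=1, p7=0) → (p0=4, p1=4, p2=2, p3=4, p4=0, p5=0, p6=1, p7=0)
step 3: fire T4:  (p0=4, p1=4, p2=2, p3=4, p4=0, p5=0, p6=1, p7=0) → (p0=6, p1=4, p2=2, p3=2, p4=3, p5=3, p6=1, p7=0)

YES — reachable via ⟨T1, T1, T4⟩ (3 firings)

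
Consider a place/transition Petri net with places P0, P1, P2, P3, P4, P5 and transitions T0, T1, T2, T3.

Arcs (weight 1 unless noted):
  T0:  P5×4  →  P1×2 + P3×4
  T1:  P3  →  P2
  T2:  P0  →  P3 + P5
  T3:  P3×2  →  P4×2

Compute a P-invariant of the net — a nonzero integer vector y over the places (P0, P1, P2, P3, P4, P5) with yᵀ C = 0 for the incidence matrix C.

y = (P0:1, P1:-2, P2:1, P3:1, P4:1, P5:0)

Incidence matrix C (rows=places, cols=transitions):
       T0   T1   T2   T3
   P0   0    0   -1    0
   P1   2    0    0    0
   P2   0    1    0    0
   P3   4   -1    1   -2
   P4   0    0    0    2
   P5  -4    0    1    0

Candidate y = [1, -2, 1, 1, 1, 0]; check y·C column-wise:
  col T0: 1·0 + -2·2 + 1·0 + 1·4 + 1·0 + 0·-4 = 0
  col T1: 1·0 + -2·0 + 1·1 + 1·-1 + 1·0 = 0
  col T2: 1·-1 + -2·0 + 1·0 + 1·1 + 1·0 + 0·1 = 0
  col T3: 1·0 + -2·0 + 1·0 + 1·-2 + 1·2 = 0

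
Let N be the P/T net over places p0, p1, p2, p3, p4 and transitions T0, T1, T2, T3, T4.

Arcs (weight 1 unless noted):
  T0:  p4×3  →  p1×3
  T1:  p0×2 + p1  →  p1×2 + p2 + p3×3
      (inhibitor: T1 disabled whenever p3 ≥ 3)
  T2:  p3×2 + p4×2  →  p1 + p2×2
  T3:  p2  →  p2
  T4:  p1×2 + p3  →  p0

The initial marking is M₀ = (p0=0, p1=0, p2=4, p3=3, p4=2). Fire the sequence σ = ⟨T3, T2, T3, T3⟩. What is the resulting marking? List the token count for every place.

(p0=0, p1=1, p2=6, p3=1, p4=0)

step 1: fire T3:  (p0=0, p1=0, p2=4, p3=3, p4=2) → (p0=0, p1=0, p2=4, p3=3, p4=2)
step 2: fire T2:  (p0=0, p1=0, p2=4, p3=3, p4=2) → (p0=0, p1=1, p2=6, p3=1, p4=0)
step 3: fire T3:  (p0=0, p1=1, p2=6, p3=1, p4=0) → (p0=0, p1=1, p2=6, p3=1, p4=0)
step 4: fire T3:  (p0=0, p1=1, p2=6, p3=1, p4=0) → (p0=0, p1=1, p2=6, p3=1, p4=0)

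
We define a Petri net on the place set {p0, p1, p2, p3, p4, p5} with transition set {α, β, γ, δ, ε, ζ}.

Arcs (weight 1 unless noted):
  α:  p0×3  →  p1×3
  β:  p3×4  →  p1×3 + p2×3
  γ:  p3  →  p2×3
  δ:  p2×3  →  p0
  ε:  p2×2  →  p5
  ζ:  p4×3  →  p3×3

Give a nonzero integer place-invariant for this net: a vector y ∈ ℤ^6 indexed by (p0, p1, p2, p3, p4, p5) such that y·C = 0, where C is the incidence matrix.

y = (p0:3, p1:3, p2:1, p3:3, p4:3, p5:2)

Incidence matrix C (rows=places, cols=transitions):
        α    β    γ    δ    ε    ζ
   p0  -3    0    0    1    0    0
   p1   3    3    0    0    0    0
   p2   0    3    3   -3   -2    0
   p3   0   -4   -1    0    0    3
   p4   0    0    0    0    0   -3
   p5   0    0    0    0    1    0

Candidate y = [3, 3, 1, 3, 3, 2]; check y·C column-wise:
  col α: 3·-3 + 3·3 + 1·0 + 3·0 + 3·0 + 2·0 = 0
  col β: 3·0 + 3·3 + 1·3 + 3·-4 + 3·0 + 2·0 = 0
  col γ: 3·0 + 3·0 + 1·3 + 3·-1 + 3·0 + 2·0 = 0
  col δ: 3·1 + 3·0 + 1·-3 + 3·0 + 3·0 + 2·0 = 0
  col ε: 3·0 + 3·0 + 1·-2 + 3·0 + 3·0 + 2·1 = 0
  col ζ: 3·0 + 3·0 + 1·0 + 3·3 + 3·-3 + 2·0 = 0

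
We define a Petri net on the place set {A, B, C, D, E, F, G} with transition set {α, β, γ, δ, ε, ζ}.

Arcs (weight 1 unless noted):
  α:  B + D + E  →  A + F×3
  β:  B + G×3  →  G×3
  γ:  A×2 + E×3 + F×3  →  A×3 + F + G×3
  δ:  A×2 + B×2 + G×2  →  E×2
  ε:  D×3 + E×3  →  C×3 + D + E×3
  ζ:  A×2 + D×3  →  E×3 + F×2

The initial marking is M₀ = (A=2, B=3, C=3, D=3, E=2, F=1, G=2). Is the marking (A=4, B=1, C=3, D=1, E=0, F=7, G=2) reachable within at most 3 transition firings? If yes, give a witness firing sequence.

step 1: fire α:  (A=2, B=3, C=3, D=3, E=2, F=1, G=2) → (A=3, B=2, C=3, D=2, E=1, F=4, G=2)
step 2: fire α:  (A=3, B=2, C=3, D=2, E=1, F=4, G=2) → (A=4, B=1, C=3, D=1, E=0, F=7, G=2)

YES — reachable via ⟨α, α⟩ (2 firings)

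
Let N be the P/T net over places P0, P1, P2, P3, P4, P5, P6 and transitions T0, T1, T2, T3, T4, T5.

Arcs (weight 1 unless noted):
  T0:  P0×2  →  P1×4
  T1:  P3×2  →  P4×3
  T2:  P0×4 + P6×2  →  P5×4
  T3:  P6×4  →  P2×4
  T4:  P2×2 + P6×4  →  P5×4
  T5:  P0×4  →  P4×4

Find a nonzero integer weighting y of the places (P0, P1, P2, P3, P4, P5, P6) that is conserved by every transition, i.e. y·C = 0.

y = (P0:2, P1:1, P2:2, P3:3, P4:2, P5:3, P6:2)

Incidence matrix C (rows=places, cols=transitions):
       T0   T1   T2   T3   T4   T5
   P0  -2    0   -4    0    0   -4
   P1   4    0    0    0    0    0
   P2   0    0    0    4   -2    0
   P3   0   -2    0    0    0    0
   P4   0    3    0    0    0    4
   P5   0    0    4    0    4    0
   P6   0    0   -2   -4   -4    0

Candidate y = [2, 1, 2, 3, 2, 3, 2]; check y·C column-wise:
  col T0: 2·-2 + 1·4 + 2·0 + 3·0 + 2·0 + 3·0 + 2·0 = 0
  col T1: 2·0 + 1·0 + 2·0 + 3·-2 + 2·3 + 3·0 + 2·0 = 0
  col T2: 2·-4 + 1·0 + 2·0 + 3·0 + 2·0 + 3·4 + 2·-2 = 0
  col T3: 2·0 + 1·0 + 2·4 + 3·0 + 2·0 + 3·0 + 2·-4 = 0
  col T4: 2·0 + 1·0 + 2·-2 + 3·0 + 2·0 + 3·4 + 2·-4 = 0
  col T5: 2·-4 + 1·0 + 2·0 + 3·0 + 2·4 + 3·0 + 2·0 = 0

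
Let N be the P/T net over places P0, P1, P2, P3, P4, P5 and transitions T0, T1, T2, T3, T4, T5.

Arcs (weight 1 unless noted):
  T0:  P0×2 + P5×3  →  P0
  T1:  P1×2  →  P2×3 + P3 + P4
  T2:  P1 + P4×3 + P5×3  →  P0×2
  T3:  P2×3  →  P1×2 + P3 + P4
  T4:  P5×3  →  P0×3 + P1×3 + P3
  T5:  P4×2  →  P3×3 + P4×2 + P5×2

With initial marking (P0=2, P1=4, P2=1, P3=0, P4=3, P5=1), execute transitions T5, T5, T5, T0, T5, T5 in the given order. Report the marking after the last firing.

(P0=1, P1=4, P2=1, P3=15, P4=3, P5=8)

step 1: fire T5:  (P0=2, P1=4, P2=1, P3=0, P4=3, P5=1) → (P0=2, P1=4, P2=1, P3=3, P4=3, P5=3)
step 2: fire T5:  (P0=2, P1=4, P2=1, P3=3, P4=3, P5=3) → (P0=2, P1=4, P2=1, P3=6, P4=3, P5=5)
step 3: fire T5:  (P0=2, P1=4, P2=1, P3=6, P4=3, P5=5) → (P0=2, P1=4, P2=1, P3=9, P4=3, P5=7)
step 4: fire T0:  (P0=2, P1=4, P2=1, P3=9, P4=3, P5=7) → (P0=1, P1=4, P2=1, P3=9, P4=3, P5=4)
step 5: fire T5:  (P0=1, P1=4, P2=1, P3=9, P4=3, P5=4) → (P0=1, P1=4, P2=1, P3=12, P4=3, P5=6)
step 6: fire T5:  (P0=1, P1=4, P2=1, P3=12, P4=3, P5=6) → (P0=1, P1=4, P2=1, P3=15, P4=3, P5=8)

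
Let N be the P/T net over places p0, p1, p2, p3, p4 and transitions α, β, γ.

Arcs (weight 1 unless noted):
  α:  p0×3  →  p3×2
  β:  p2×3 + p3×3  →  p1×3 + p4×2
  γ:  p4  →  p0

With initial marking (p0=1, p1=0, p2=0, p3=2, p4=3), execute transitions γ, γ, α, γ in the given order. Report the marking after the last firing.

step 1: fire γ:  (p0=1, p1=0, p2=0, p3=2, p4=3) → (p0=2, p1=0, p2=0, p3=2, p4=2)
step 2: fire γ:  (p0=2, p1=0, p2=0, p3=2, p4=2) → (p0=3, p1=0, p2=0, p3=2, p4=1)
step 3: fire α:  (p0=3, p1=0, p2=0, p3=2, p4=1) → (p0=0, p1=0, p2=0, p3=4, p4=1)
step 4: fire γ:  (p0=0, p1=0, p2=0, p3=4, p4=1) → (p0=1, p1=0, p2=0, p3=4, p4=0)

(p0=1, p1=0, p2=0, p3=4, p4=0)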